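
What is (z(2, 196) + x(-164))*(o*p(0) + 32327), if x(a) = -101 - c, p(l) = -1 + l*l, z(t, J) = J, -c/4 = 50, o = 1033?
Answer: 9231730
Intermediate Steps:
c = -200 (c = -4*50 = -200)
p(l) = -1 + l²
x(a) = 99 (x(a) = -101 - 1*(-200) = -101 + 200 = 99)
(z(2, 196) + x(-164))*(o*p(0) + 32327) = (196 + 99)*(1033*(-1 + 0²) + 32327) = 295*(1033*(-1 + 0) + 32327) = 295*(1033*(-1) + 32327) = 295*(-1033 + 32327) = 295*31294 = 9231730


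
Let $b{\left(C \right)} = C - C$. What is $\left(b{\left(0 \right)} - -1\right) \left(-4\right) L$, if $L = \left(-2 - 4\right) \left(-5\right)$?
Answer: $-120$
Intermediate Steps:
$b{\left(C \right)} = 0$
$L = 30$ ($L = \left(-6\right) \left(-5\right) = 30$)
$\left(b{\left(0 \right)} - -1\right) \left(-4\right) L = \left(0 - -1\right) \left(-4\right) 30 = \left(0 + 1\right) \left(-4\right) 30 = 1 \left(-4\right) 30 = \left(-4\right) 30 = -120$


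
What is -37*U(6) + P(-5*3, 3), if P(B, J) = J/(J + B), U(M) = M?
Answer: -889/4 ≈ -222.25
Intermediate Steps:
P(B, J) = J/(B + J)
-37*U(6) + P(-5*3, 3) = -37*6 + 3/(-5*3 + 3) = -222 + 3/(-15 + 3) = -222 + 3/(-12) = -222 + 3*(-1/12) = -222 - ¼ = -889/4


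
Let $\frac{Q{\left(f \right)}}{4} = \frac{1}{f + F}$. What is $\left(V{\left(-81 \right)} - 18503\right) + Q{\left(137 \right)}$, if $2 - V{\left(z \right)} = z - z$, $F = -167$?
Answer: $- \frac{277517}{15} \approx -18501.0$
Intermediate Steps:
$V{\left(z \right)} = 2$ ($V{\left(z \right)} = 2 - \left(z - z\right) = 2 - 0 = 2 + 0 = 2$)
$Q{\left(f \right)} = \frac{4}{-167 + f}$ ($Q{\left(f \right)} = \frac{4}{f - 167} = \frac{4}{-167 + f}$)
$\left(V{\left(-81 \right)} - 18503\right) + Q{\left(137 \right)} = \left(2 - 18503\right) + \frac{4}{-167 + 137} = -18501 + \frac{4}{-30} = -18501 + 4 \left(- \frac{1}{30}\right) = -18501 - \frac{2}{15} = - \frac{277517}{15}$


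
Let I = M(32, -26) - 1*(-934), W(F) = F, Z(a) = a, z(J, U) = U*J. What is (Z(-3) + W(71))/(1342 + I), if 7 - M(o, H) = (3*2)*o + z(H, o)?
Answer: 68/2923 ≈ 0.023264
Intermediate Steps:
z(J, U) = J*U
M(o, H) = 7 - 6*o - H*o (M(o, H) = 7 - ((3*2)*o + H*o) = 7 - (6*o + H*o) = 7 + (-6*o - H*o) = 7 - 6*o - H*o)
I = 1581 (I = (7 - 6*32 - 1*(-26)*32) - 1*(-934) = (7 - 192 + 832) + 934 = 647 + 934 = 1581)
(Z(-3) + W(71))/(1342 + I) = (-3 + 71)/(1342 + 1581) = 68/2923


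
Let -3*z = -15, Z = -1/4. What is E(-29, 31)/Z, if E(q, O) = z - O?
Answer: 104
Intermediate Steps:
Z = -1/4 (Z = -1*1/4 = -1/4 ≈ -0.25000)
z = 5 (z = -1/3*(-15) = 5)
E(q, O) = 5 - O
E(-29, 31)/Z = (5 - 1*31)/(-1/4) = -4*(5 - 31) = -4*(-26) = 104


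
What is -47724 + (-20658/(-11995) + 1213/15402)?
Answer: -8816532626309/184746990 ≈ -47722.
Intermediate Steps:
-47724 + (-20658/(-11995) + 1213/15402) = -47724 + (-20658*(-1/11995) + 1213*(1/15402)) = -47724 + (20658/11995 + 1213/15402) = -47724 + 332724451/184746990 = -8816532626309/184746990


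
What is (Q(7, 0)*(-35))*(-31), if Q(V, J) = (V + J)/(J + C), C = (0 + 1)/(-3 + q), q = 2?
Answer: -7595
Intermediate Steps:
C = -1 (C = (0 + 1)/(-3 + 2) = 1/(-1) = 1*(-1) = -1)
Q(V, J) = (J + V)/(-1 + J) (Q(V, J) = (V + J)/(J - 1) = (J + V)/(-1 + J))
(Q(7, 0)*(-35))*(-31) = (((0 + 7)/(-1 + 0))*(-35))*(-31) = ((7/(-1))*(-35))*(-31) = (-1*7*(-35))*(-31) = -7*(-35)*(-31) = 245*(-31) = -7595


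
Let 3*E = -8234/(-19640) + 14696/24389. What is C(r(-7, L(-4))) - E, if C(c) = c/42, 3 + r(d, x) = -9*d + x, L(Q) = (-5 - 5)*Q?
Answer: 3420643123/1676499860 ≈ 2.0403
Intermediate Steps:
L(Q) = -10*Q
r(d, x) = -3 + x - 9*d (r(d, x) = -3 + (-9*d + x) = -3 + (x - 9*d) = -3 + x - 9*d)
E = 244724233/718499940 (E = (-8234/(-19640) + 14696/24389)/3 = (-8234*(-1/19640) + 14696*(1/24389))/3 = (4117/9820 + 14696/24389)/3 = (⅓)*(244724233/239499980) = 244724233/718499940 ≈ 0.34060)
C(c) = c/42 (C(c) = c*(1/42) = c/42)
C(r(-7, L(-4))) - E = (-3 - 10*(-4) - 9*(-7))/42 - 1*244724233/718499940 = (-3 + 40 + 63)/42 - 244724233/718499940 = (1/42)*100 - 244724233/718499940 = 50/21 - 244724233/718499940 = 3420643123/1676499860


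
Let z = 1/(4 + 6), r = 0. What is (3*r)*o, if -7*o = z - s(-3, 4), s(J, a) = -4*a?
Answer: 0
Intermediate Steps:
z = ⅒ (z = 1/10 = ⅒ ≈ 0.10000)
o = -23/10 (o = -(⅒ - (-4)*4)/7 = -(⅒ - 1*(-16))/7 = -(⅒ + 16)/7 = -⅐*161/10 = -23/10 ≈ -2.3000)
(3*r)*o = (3*0)*(-23/10) = 0*(-23/10) = 0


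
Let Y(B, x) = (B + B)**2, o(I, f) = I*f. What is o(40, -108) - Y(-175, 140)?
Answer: -126820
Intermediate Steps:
Y(B, x) = 4*B**2 (Y(B, x) = (2*B)**2 = 4*B**2)
o(40, -108) - Y(-175, 140) = 40*(-108) - 4*(-175)**2 = -4320 - 4*30625 = -4320 - 1*122500 = -4320 - 122500 = -126820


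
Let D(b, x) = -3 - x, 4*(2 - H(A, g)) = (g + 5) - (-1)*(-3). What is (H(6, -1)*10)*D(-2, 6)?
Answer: -315/2 ≈ -157.50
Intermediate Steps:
H(A, g) = 3/2 - g/4 (H(A, g) = 2 - ((g + 5) - (-1)*(-3))/4 = 2 - ((5 + g) - 1*3)/4 = 2 - ((5 + g) - 3)/4 = 2 - (2 + g)/4 = 2 + (-1/2 - g/4) = 3/2 - g/4)
(H(6, -1)*10)*D(-2, 6) = ((3/2 - 1/4*(-1))*10)*(-3 - 1*6) = ((3/2 + 1/4)*10)*(-3 - 6) = ((7/4)*10)*(-9) = (35/2)*(-9) = -315/2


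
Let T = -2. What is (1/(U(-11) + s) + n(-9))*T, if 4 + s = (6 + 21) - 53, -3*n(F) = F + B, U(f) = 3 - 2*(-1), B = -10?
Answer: -944/75 ≈ -12.587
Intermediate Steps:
U(f) = 5 (U(f) = 3 + 2 = 5)
n(F) = 10/3 - F/3 (n(F) = -(F - 10)/3 = -(-10 + F)/3 = 10/3 - F/3)
s = -30 (s = -4 + ((6 + 21) - 53) = -4 + (27 - 53) = -4 - 26 = -30)
(1/(U(-11) + s) + n(-9))*T = (1/(5 - 30) + (10/3 - 1/3*(-9)))*(-2) = (1/(-25) + (10/3 + 3))*(-2) = (-1/25 + 19/3)*(-2) = (472/75)*(-2) = -944/75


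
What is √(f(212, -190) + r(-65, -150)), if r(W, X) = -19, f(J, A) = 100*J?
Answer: √21181 ≈ 145.54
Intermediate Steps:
√(f(212, -190) + r(-65, -150)) = √(100*212 - 19) = √(21200 - 19) = √21181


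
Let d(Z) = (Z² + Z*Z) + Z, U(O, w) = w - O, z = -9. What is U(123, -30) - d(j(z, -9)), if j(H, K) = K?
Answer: -306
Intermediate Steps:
d(Z) = Z + 2*Z² (d(Z) = (Z² + Z²) + Z = 2*Z² + Z = Z + 2*Z²)
U(123, -30) - d(j(z, -9)) = (-30 - 1*123) - (-9)*(1 + 2*(-9)) = (-30 - 123) - (-9)*(1 - 18) = -153 - (-9)*(-17) = -153 - 1*153 = -153 - 153 = -306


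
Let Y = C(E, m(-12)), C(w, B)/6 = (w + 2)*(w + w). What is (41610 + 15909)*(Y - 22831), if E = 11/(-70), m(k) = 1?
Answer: -229847830344/175 ≈ -1.3134e+9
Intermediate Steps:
E = -11/70 (E = 11*(-1/70) = -11/70 ≈ -0.15714)
C(w, B) = 12*w*(2 + w) (C(w, B) = 6*((w + 2)*(w + w)) = 6*((2 + w)*(2*w)) = 6*(2*w*(2 + w)) = 12*w*(2 + w))
Y = -4257/1225 (Y = 12*(-11/70)*(2 - 11/70) = 12*(-11/70)*(129/70) = -4257/1225 ≈ -3.4751)
(41610 + 15909)*(Y - 22831) = (41610 + 15909)*(-4257/1225 - 22831) = 57519*(-27972232/1225) = -229847830344/175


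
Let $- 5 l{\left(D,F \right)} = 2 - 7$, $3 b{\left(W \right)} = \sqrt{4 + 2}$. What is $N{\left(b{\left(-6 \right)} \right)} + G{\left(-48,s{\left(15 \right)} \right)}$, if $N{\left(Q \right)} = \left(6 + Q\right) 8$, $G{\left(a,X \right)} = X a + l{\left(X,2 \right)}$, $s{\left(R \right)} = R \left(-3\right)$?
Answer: $2209 + \frac{8 \sqrt{6}}{3} \approx 2215.5$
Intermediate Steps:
$b{\left(W \right)} = \frac{\sqrt{6}}{3}$ ($b{\left(W \right)} = \frac{\sqrt{4 + 2}}{3} = \frac{\sqrt{6}}{3}$)
$l{\left(D,F \right)} = 1$ ($l{\left(D,F \right)} = - \frac{2 - 7}{5} = \left(- \frac{1}{5}\right) \left(-5\right) = 1$)
$s{\left(R \right)} = - 3 R$
$G{\left(a,X \right)} = 1 + X a$ ($G{\left(a,X \right)} = X a + 1 = 1 + X a$)
$N{\left(Q \right)} = 48 + 8 Q$
$N{\left(b{\left(-6 \right)} \right)} + G{\left(-48,s{\left(15 \right)} \right)} = \left(48 + 8 \frac{\sqrt{6}}{3}\right) + \left(1 + \left(-3\right) 15 \left(-48\right)\right) = \left(48 + \frac{8 \sqrt{6}}{3}\right) + \left(1 - -2160\right) = \left(48 + \frac{8 \sqrt{6}}{3}\right) + \left(1 + 2160\right) = \left(48 + \frac{8 \sqrt{6}}{3}\right) + 2161 = 2209 + \frac{8 \sqrt{6}}{3}$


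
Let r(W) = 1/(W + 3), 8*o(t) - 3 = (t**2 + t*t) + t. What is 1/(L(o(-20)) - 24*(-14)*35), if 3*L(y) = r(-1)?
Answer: 6/70561 ≈ 8.5033e-5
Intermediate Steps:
o(t) = 3/8 + t**2/4 + t/8 (o(t) = 3/8 + ((t**2 + t*t) + t)/8 = 3/8 + ((t**2 + t**2) + t)/8 = 3/8 + (2*t**2 + t)/8 = 3/8 + (t + 2*t**2)/8 = 3/8 + (t**2/4 + t/8) = 3/8 + t**2/4 + t/8)
r(W) = 1/(3 + W)
L(y) = 1/6 (L(y) = 1/(3*(3 - 1)) = (1/3)/2 = (1/3)*(1/2) = 1/6)
1/(L(o(-20)) - 24*(-14)*35) = 1/(1/6 - 24*(-14)*35) = 1/(1/6 + 336*35) = 1/(1/6 + 11760) = 1/(70561/6) = 6/70561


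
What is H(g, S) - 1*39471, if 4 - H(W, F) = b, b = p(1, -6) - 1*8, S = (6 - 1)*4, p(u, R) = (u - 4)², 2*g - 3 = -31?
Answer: -39468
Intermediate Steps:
g = -14 (g = 3/2 + (½)*(-31) = 3/2 - 31/2 = -14)
p(u, R) = (-4 + u)²
S = 20 (S = 5*4 = 20)
b = 1 (b = (-4 + 1)² - 1*8 = (-3)² - 8 = 9 - 8 = 1)
H(W, F) = 3 (H(W, F) = 4 - 1*1 = 4 - 1 = 3)
H(g, S) - 1*39471 = 3 - 1*39471 = 3 - 39471 = -39468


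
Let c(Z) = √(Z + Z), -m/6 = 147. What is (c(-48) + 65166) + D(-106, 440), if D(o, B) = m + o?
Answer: 64178 + 4*I*√6 ≈ 64178.0 + 9.798*I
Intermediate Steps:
m = -882 (m = -6*147 = -882)
c(Z) = √2*√Z (c(Z) = √(2*Z) = √2*√Z)
D(o, B) = -882 + o
(c(-48) + 65166) + D(-106, 440) = (√2*√(-48) + 65166) + (-882 - 106) = (√2*(4*I*√3) + 65166) - 988 = (4*I*√6 + 65166) - 988 = (65166 + 4*I*√6) - 988 = 64178 + 4*I*√6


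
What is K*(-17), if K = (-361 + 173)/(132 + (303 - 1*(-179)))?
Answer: 1598/307 ≈ 5.2052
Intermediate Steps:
K = -94/307 (K = -188/(132 + (303 + 179)) = -188/(132 + 482) = -188/614 = -188*1/614 = -94/307 ≈ -0.30619)
K*(-17) = -94/307*(-17) = 1598/307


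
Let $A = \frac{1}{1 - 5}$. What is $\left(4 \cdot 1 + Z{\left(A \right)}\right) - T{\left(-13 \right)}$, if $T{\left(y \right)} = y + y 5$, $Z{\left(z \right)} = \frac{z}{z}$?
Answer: $83$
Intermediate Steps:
$A = - \frac{1}{4}$ ($A = \frac{1}{-4} = - \frac{1}{4} \approx -0.25$)
$Z{\left(z \right)} = 1$
$T{\left(y \right)} = 6 y$ ($T{\left(y \right)} = y + 5 y = 6 y$)
$\left(4 \cdot 1 + Z{\left(A \right)}\right) - T{\left(-13 \right)} = \left(4 \cdot 1 + 1\right) - 6 \left(-13\right) = \left(4 + 1\right) - -78 = 5 + 78 = 83$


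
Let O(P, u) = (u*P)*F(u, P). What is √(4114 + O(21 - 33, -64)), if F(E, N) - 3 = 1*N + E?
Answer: 5*I*√2078 ≈ 227.93*I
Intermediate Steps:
F(E, N) = 3 + E + N (F(E, N) = 3 + (1*N + E) = 3 + (N + E) = 3 + (E + N) = 3 + E + N)
O(P, u) = P*u*(3 + P + u) (O(P, u) = (u*P)*(3 + u + P) = (P*u)*(3 + P + u) = P*u*(3 + P + u))
√(4114 + O(21 - 33, -64)) = √(4114 + (21 - 33)*(-64)*(3 + (21 - 33) - 64)) = √(4114 - 12*(-64)*(3 - 12 - 64)) = √(4114 - 12*(-64)*(-73)) = √(4114 - 56064) = √(-51950) = 5*I*√2078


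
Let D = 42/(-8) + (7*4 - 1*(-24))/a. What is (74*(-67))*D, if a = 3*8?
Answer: 91723/6 ≈ 15287.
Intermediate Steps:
a = 24
D = -37/12 (D = 42/(-8) + (7*4 - 1*(-24))/24 = 42*(-⅛) + (28 + 24)*(1/24) = -21/4 + 52*(1/24) = -21/4 + 13/6 = -37/12 ≈ -3.0833)
(74*(-67))*D = (74*(-67))*(-37/12) = -4958*(-37/12) = 91723/6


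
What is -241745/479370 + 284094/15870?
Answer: 4411654921/253586730 ≈ 17.397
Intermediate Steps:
-241745/479370 + 284094/15870 = -241745*1/479370 + 284094*(1/15870) = -48349/95874 + 47349/2645 = 4411654921/253586730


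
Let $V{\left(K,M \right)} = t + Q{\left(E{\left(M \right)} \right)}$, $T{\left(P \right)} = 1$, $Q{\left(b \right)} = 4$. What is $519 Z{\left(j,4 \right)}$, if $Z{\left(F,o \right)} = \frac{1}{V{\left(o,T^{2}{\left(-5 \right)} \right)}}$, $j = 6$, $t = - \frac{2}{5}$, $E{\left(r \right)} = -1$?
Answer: $\frac{865}{6} \approx 144.17$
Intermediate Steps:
$t = - \frac{2}{5}$ ($t = \left(-2\right) \frac{1}{5} = - \frac{2}{5} \approx -0.4$)
$V{\left(K,M \right)} = \frac{18}{5}$ ($V{\left(K,M \right)} = - \frac{2}{5} + 4 = \frac{18}{5}$)
$Z{\left(F,o \right)} = \frac{5}{18}$ ($Z{\left(F,o \right)} = \frac{1}{\frac{18}{5}} = \frac{5}{18}$)
$519 Z{\left(j,4 \right)} = 519 \cdot \frac{5}{18} = \frac{865}{6}$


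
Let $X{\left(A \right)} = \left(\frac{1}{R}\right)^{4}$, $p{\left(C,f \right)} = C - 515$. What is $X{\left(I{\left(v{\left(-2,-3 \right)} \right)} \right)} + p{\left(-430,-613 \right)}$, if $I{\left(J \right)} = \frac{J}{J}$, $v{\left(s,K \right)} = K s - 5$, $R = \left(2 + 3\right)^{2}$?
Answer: $- \frac{369140624}{390625} \approx -945.0$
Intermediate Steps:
$p{\left(C,f \right)} = -515 + C$
$R = 25$ ($R = 5^{2} = 25$)
$v{\left(s,K \right)} = -5 + K s$
$I{\left(J \right)} = 1$
$X{\left(A \right)} = \frac{1}{390625}$ ($X{\left(A \right)} = \left(\frac{1}{25}\right)^{4} = \frac{1}{390625}$)
$X{\left(I{\left(v{\left(-2,-3 \right)} \right)} \right)} + p{\left(-430,-613 \right)} = \frac{1}{390625} - 945 = - \frac{369140624}{390625}$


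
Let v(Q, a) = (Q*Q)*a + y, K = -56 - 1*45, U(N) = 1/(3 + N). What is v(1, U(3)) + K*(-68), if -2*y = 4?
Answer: 41197/6 ≈ 6866.2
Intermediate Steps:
y = -2 (y = -1/2*4 = -2)
K = -101 (K = -56 - 45 = -101)
v(Q, a) = -2 + a*Q**2 (v(Q, a) = (Q*Q)*a - 2 = Q**2*a - 2 = a*Q**2 - 2 = -2 + a*Q**2)
v(1, U(3)) + K*(-68) = (-2 + 1**2/(3 + 3)) - 101*(-68) = (-2 + 1/6) + 6868 = -11/6 + 6868 = 41197/6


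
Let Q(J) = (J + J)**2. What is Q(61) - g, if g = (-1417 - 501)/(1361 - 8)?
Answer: 20139970/1353 ≈ 14885.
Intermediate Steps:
Q(J) = 4*J**2 (Q(J) = (2*J)**2 = 4*J**2)
g = -1918/1353 ≈ -1.4176
Q(61) - g = 4*61**2 - 1*(-1918/1353) = 4*3721 + 1918/1353 = 14884 + 1918/1353 = 20139970/1353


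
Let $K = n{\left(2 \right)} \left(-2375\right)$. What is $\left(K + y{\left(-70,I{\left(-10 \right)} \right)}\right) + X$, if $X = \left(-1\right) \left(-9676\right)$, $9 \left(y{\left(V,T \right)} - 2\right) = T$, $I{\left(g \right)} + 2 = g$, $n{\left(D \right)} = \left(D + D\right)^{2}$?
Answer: $- \frac{84970}{3} \approx -28323.0$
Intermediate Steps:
$n{\left(D \right)} = 4 D^{2}$ ($n{\left(D \right)} = \left(2 D\right)^{2} = 4 D^{2}$)
$I{\left(g \right)} = -2 + g$
$y{\left(V,T \right)} = 2 + \frac{T}{9}$
$X = 9676$
$K = -38000$ ($K = 4 \cdot 2^{2} \left(-2375\right) = 4 \cdot 4 \left(-2375\right) = 16 \left(-2375\right) = -38000$)
$\left(K + y{\left(-70,I{\left(-10 \right)} \right)}\right) + X = \left(-38000 + \left(2 + \frac{-2 - 10}{9}\right)\right) + 9676 = \left(-38000 + \left(2 + \frac{1}{9} \left(-12\right)\right)\right) + 9676 = \left(-38000 + \left(2 - \frac{4}{3}\right)\right) + 9676 = \left(-38000 + \frac{2}{3}\right) + 9676 = - \frac{113998}{3} + 9676 = - \frac{84970}{3}$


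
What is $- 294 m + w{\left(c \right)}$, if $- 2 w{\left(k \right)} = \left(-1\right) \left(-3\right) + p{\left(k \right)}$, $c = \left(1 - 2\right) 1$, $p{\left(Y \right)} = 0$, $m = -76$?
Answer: $\frac{44685}{2} \approx 22343.0$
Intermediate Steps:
$c = -1$ ($c = \left(-1\right) 1 = -1$)
$w{\left(k \right)} = - \frac{3}{2}$ ($w{\left(k \right)} = - \frac{\left(-1\right) \left(-3\right) + 0}{2} = - \frac{3 + 0}{2} = \left(- \frac{1}{2}\right) 3 = - \frac{3}{2}$)
$- 294 m + w{\left(c \right)} = \left(-294\right) \left(-76\right) - \frac{3}{2} = 22344 - \frac{3}{2} = \frac{44685}{2}$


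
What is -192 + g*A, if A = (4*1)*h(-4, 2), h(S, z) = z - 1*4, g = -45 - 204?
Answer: 1800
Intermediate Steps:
g = -249
h(S, z) = -4 + z (h(S, z) = z - 4 = -4 + z)
A = -8 (A = (4*1)*(-4 + 2) = 4*(-2) = -8)
-192 + g*A = -192 - 249*(-8) = -192 + 1992 = 1800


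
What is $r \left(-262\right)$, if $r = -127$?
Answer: $33274$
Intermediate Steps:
$r \left(-262\right) = \left(-127\right) \left(-262\right) = 33274$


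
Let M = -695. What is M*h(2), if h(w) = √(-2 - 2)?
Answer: -1390*I ≈ -1390.0*I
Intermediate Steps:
h(w) = 2*I (h(w) = √(-4) = 2*I)
M*h(2) = -1390*I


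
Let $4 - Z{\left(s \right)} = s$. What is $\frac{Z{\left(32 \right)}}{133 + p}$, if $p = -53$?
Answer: $- \frac{7}{20} \approx -0.35$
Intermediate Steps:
$Z{\left(s \right)} = 4 - s$
$\frac{Z{\left(32 \right)}}{133 + p} = \frac{4 - 32}{133 - 53} = \frac{4 - 32}{80} = \left(-28\right) \frac{1}{80} = - \frac{7}{20}$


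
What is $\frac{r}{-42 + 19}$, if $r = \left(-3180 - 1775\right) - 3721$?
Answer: $\frac{8676}{23} \approx 377.22$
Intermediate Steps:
$r = -8676$ ($r = -4955 - 3721 = -8676$)
$\frac{r}{-42 + 19} = - \frac{8676}{-42 + 19} = - \frac{8676}{-23} = \left(-8676\right) \left(- \frac{1}{23}\right) = \frac{8676}{23}$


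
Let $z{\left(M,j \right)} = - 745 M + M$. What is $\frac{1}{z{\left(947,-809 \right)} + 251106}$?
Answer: $- \frac{1}{453462} \approx -2.2053 \cdot 10^{-6}$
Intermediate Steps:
$z{\left(M,j \right)} = - 744 M$
$\frac{1}{z{\left(947,-809 \right)} + 251106} = \frac{1}{\left(-744\right) 947 + 251106} = \frac{1}{-704568 + 251106} = \frac{1}{-453462} = - \frac{1}{453462}$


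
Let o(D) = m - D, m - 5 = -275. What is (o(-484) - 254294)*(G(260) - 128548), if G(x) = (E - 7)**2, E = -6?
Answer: 32618536320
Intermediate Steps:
m = -270 (m = 5 - 275 = -270)
G(x) = 169 (G(x) = (-6 - 7)**2 = (-13)**2 = 169)
o(D) = -270 - D
(o(-484) - 254294)*(G(260) - 128548) = ((-270 - 1*(-484)) - 254294)*(169 - 128548) = ((-270 + 484) - 254294)*(-128379) = (214 - 254294)*(-128379) = -254080*(-128379) = 32618536320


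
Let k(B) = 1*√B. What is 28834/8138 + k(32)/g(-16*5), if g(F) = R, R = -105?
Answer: 1109/313 - 4*√2/105 ≈ 3.4893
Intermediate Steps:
g(F) = -105
k(B) = √B
28834/8138 + k(32)/g(-16*5) = 28834/8138 + √32/(-105) = 28834*(1/8138) + (4*√2)*(-1/105) = 1109/313 - 4*√2/105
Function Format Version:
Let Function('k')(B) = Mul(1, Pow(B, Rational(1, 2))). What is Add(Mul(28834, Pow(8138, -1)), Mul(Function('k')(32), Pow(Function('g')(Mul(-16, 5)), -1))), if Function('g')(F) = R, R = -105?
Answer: Add(Rational(1109, 313), Mul(Rational(-4, 105), Pow(2, Rational(1, 2)))) ≈ 3.4893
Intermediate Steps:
Function('g')(F) = -105
Function('k')(B) = Pow(B, Rational(1, 2))
Add(Mul(28834, Pow(8138, -1)), Mul(Function('k')(32), Pow(Function('g')(Mul(-16, 5)), -1))) = Add(Mul(28834, Pow(8138, -1)), Mul(Pow(32, Rational(1, 2)), Pow(-105, -1))) = Add(Mul(28834, Rational(1, 8138)), Mul(Mul(4, Pow(2, Rational(1, 2))), Rational(-1, 105))) = Add(Rational(1109, 313), Mul(Rational(-4, 105), Pow(2, Rational(1, 2))))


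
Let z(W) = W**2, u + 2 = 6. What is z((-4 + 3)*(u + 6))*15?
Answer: 1500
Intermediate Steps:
u = 4 (u = -2 + 6 = 4)
z((-4 + 3)*(u + 6))*15 = ((-4 + 3)*(4 + 6))**2*15 = (-1*10)**2*15 = (-10)**2*15 = 100*15 = 1500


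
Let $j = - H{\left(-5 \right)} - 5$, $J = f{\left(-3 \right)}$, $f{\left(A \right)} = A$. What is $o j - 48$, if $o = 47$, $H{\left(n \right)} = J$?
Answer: $-142$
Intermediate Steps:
$J = -3$
$H{\left(n \right)} = -3$
$j = -2$ ($j = \left(-1\right) \left(-3\right) - 5 = 3 - 5 = -2$)
$o j - 48 = 47 \left(-2\right) - 48 = -94 - 48 = -142$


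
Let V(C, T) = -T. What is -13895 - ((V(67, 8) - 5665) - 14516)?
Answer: 6294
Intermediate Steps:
-13895 - ((V(67, 8) - 5665) - 14516) = -13895 - ((-1*8 - 5665) - 14516) = -13895 - ((-8 - 5665) - 14516) = -13895 - (-5673 - 14516) = -13895 - 1*(-20189) = -13895 + 20189 = 6294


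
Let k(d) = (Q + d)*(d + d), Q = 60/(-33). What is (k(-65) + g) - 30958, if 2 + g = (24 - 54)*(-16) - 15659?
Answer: -411979/11 ≈ -37453.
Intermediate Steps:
Q = -20/11 (Q = 60*(-1/33) = -20/11 ≈ -1.8182)
k(d) = 2*d*(-20/11 + d) (k(d) = (-20/11 + d)*(d + d) = (-20/11 + d)*(2*d) = 2*d*(-20/11 + d))
g = -15181 (g = -2 + ((24 - 54)*(-16) - 15659) = -2 + (-30*(-16) - 15659) = -2 + (480 - 15659) = -2 - 15179 = -15181)
(k(-65) + g) - 30958 = ((2/11)*(-65)*(-20 + 11*(-65)) - 15181) - 30958 = ((2/11)*(-65)*(-20 - 715) - 15181) - 30958 = ((2/11)*(-65)*(-735) - 15181) - 30958 = (95550/11 - 15181) - 30958 = -71441/11 - 30958 = -411979/11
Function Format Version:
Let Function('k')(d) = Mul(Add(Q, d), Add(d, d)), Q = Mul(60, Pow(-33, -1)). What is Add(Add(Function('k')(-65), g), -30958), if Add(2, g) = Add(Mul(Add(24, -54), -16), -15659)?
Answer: Rational(-411979, 11) ≈ -37453.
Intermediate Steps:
Q = Rational(-20, 11) (Q = Mul(60, Rational(-1, 33)) = Rational(-20, 11) ≈ -1.8182)
Function('k')(d) = Mul(2, d, Add(Rational(-20, 11), d)) (Function('k')(d) = Mul(Add(Rational(-20, 11), d), Add(d, d)) = Mul(Add(Rational(-20, 11), d), Mul(2, d)) = Mul(2, d, Add(Rational(-20, 11), d)))
g = -15181 (g = Add(-2, Add(Mul(Add(24, -54), -16), -15659)) = Add(-2, Add(Mul(-30, -16), -15659)) = Add(-2, Add(480, -15659)) = Add(-2, -15179) = -15181)
Add(Add(Function('k')(-65), g), -30958) = Add(Add(Mul(Rational(2, 11), -65, Add(-20, Mul(11, -65))), -15181), -30958) = Add(Add(Mul(Rational(2, 11), -65, Add(-20, -715)), -15181), -30958) = Add(Add(Mul(Rational(2, 11), -65, -735), -15181), -30958) = Add(Add(Rational(95550, 11), -15181), -30958) = Add(Rational(-71441, 11), -30958) = Rational(-411979, 11)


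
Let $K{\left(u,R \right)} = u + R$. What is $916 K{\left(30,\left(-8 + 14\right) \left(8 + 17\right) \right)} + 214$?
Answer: $165094$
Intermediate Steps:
$K{\left(u,R \right)} = R + u$
$916 K{\left(30,\left(-8 + 14\right) \left(8 + 17\right) \right)} + 214 = 916 \left(\left(-8 + 14\right) \left(8 + 17\right) + 30\right) + 214 = 916 \left(6 \cdot 25 + 30\right) + 214 = 916 \left(150 + 30\right) + 214 = 916 \cdot 180 + 214 = 164880 + 214 = 165094$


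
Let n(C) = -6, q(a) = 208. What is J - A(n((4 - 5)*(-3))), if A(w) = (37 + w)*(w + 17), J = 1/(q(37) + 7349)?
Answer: -2576936/7557 ≈ -341.00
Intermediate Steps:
J = 1/7557 (J = 1/(208 + 7349) = 1/7557 ≈ 0.00013233)
A(w) = (17 + w)*(37 + w) (A(w) = (37 + w)*(17 + w) = (17 + w)*(37 + w))
J - A(n((4 - 5)*(-3))) = 1/7557 - (629 + (-6)² + 54*(-6)) = 1/7557 - (629 + 36 - 324) = 1/7557 - 1*341 = 1/7557 - 341 = -2576936/7557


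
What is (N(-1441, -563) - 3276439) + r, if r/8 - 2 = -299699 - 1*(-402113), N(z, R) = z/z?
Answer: -2457110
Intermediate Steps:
N(z, R) = 1
r = 819328 (r = 16 + 8*(-299699 - 1*(-402113)) = 16 + 8*(-299699 + 402113) = 16 + 8*102414 = 16 + 819312 = 819328)
(N(-1441, -563) - 3276439) + r = (1 - 3276439) + 819328 = -3276438 + 819328 = -2457110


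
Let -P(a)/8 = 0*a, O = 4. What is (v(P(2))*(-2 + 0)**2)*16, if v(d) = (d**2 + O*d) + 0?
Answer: 0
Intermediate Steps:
P(a) = 0 (P(a) = -0*a = -8*0 = 0)
v(d) = d**2 + 4*d (v(d) = (d**2 + 4*d) + 0 = d**2 + 4*d)
(v(P(2))*(-2 + 0)**2)*16 = ((0*(4 + 0))*(-2 + 0)**2)*16 = ((0*4)*(-2)**2)*16 = (0*4)*16 = 0*16 = 0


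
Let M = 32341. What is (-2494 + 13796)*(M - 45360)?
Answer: -147140738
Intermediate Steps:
(-2494 + 13796)*(M - 45360) = (-2494 + 13796)*(32341 - 45360) = 11302*(-13019) = -147140738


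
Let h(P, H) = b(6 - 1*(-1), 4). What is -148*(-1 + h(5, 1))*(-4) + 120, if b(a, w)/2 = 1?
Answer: 712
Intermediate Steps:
b(a, w) = 2 (b(a, w) = 2*1 = 2)
h(P, H) = 2
-148*(-1 + h(5, 1))*(-4) + 120 = -148*(-1 + 2)*(-4) + 120 = -148*(-4) + 120 = 592 + 120 = 712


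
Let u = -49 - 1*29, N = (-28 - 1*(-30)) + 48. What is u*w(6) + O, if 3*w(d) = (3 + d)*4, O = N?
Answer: -886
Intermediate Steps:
N = 50 (N = (-28 + 30) + 48 = 2 + 48 = 50)
O = 50
w(d) = 4 + 4*d/3 (w(d) = ((3 + d)*4)/3 = (12 + 4*d)/3 = 4 + 4*d/3)
u = -78 (u = -49 - 29 = -78)
u*w(6) + O = -78*(4 + (4/3)*6) + 50 = -78*(4 + 8) + 50 = -78*12 + 50 = -936 + 50 = -886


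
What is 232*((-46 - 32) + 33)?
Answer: -10440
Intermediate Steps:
232*((-46 - 32) + 33) = 232*(-78 + 33) = 232*(-45) = -10440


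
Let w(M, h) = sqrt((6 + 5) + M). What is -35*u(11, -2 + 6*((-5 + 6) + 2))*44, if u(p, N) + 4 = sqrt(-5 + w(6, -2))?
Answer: 6160 - 1540*sqrt(-5 + sqrt(17)) ≈ 6160.0 - 1442.1*I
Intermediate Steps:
w(M, h) = sqrt(11 + M)
u(p, N) = -4 + sqrt(-5 + sqrt(17)) (u(p, N) = -4 + sqrt(-5 + sqrt(11 + 6)) = -4 + sqrt(-5 + sqrt(17)))
-35*u(11, -2 + 6*((-5 + 6) + 2))*44 = -35*(-4 + I*sqrt(5 - sqrt(17)))*44 = (140 - 35*I*sqrt(5 - sqrt(17)))*44 = 6160 - 1540*I*sqrt(5 - sqrt(17))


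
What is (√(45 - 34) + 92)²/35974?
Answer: (92 + √11)²/35974 ≈ 0.25255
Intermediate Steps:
(√(45 - 34) + 92)²/35974 = (√11 + 92)²*(1/35974) = (92 + √11)²*(1/35974) = (92 + √11)²/35974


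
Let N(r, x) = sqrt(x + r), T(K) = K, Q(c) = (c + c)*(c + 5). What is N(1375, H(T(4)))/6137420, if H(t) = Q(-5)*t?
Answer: sqrt(55)/1227484 ≈ 6.0418e-6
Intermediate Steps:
Q(c) = 2*c*(5 + c) (Q(c) = (2*c)*(5 + c) = 2*c*(5 + c))
H(t) = 0 (H(t) = (2*(-5)*(5 - 5))*t = (2*(-5)*0)*t = 0*t = 0)
N(r, x) = sqrt(r + x)
N(1375, H(T(4)))/6137420 = sqrt(1375 + 0)/6137420 = sqrt(1375)*(1/6137420) = (5*sqrt(55))*(1/6137420) = sqrt(55)/1227484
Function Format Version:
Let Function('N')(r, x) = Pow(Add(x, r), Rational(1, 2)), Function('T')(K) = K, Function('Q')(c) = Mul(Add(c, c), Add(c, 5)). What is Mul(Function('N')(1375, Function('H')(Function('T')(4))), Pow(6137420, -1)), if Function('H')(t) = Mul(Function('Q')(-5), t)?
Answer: Mul(Rational(1, 1227484), Pow(55, Rational(1, 2))) ≈ 6.0418e-6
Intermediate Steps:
Function('Q')(c) = Mul(2, c, Add(5, c)) (Function('Q')(c) = Mul(Mul(2, c), Add(5, c)) = Mul(2, c, Add(5, c)))
Function('H')(t) = 0 (Function('H')(t) = Mul(Mul(2, -5, Add(5, -5)), t) = Mul(Mul(2, -5, 0), t) = Mul(0, t) = 0)
Function('N')(r, x) = Pow(Add(r, x), Rational(1, 2))
Mul(Function('N')(1375, Function('H')(Function('T')(4))), Pow(6137420, -1)) = Mul(Pow(Add(1375, 0), Rational(1, 2)), Pow(6137420, -1)) = Mul(Pow(1375, Rational(1, 2)), Rational(1, 6137420)) = Mul(Mul(5, Pow(55, Rational(1, 2))), Rational(1, 6137420)) = Mul(Rational(1, 1227484), Pow(55, Rational(1, 2)))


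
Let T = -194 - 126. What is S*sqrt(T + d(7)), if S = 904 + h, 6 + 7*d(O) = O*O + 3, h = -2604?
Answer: -1700*I*sqrt(15358)/7 ≈ -30097.0*I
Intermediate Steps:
T = -320
d(O) = -3/7 + O**2/7 (d(O) = -6/7 + (O*O + 3)/7 = -6/7 + (O**2 + 3)/7 = -6/7 + (3 + O**2)/7 = -6/7 + (3/7 + O**2/7) = -3/7 + O**2/7)
S = -1700 (S = 904 - 2604 = -1700)
S*sqrt(T + d(7)) = -1700*sqrt(-320 + (-3/7 + (1/7)*7**2)) = -1700*sqrt(-320 + (-3/7 + (1/7)*49)) = -1700*sqrt(-320 + (-3/7 + 7)) = -1700*sqrt(-320 + 46/7) = -1700*I*sqrt(15358)/7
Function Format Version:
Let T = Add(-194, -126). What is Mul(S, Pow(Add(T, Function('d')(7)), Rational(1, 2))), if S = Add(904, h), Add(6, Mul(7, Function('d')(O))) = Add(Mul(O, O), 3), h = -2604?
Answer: Mul(Rational(-1700, 7), I, Pow(15358, Rational(1, 2))) ≈ Mul(-30097., I)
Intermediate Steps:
T = -320
Function('d')(O) = Add(Rational(-3, 7), Mul(Rational(1, 7), Pow(O, 2))) (Function('d')(O) = Add(Rational(-6, 7), Mul(Rational(1, 7), Add(Mul(O, O), 3))) = Add(Rational(-6, 7), Mul(Rational(1, 7), Add(Pow(O, 2), 3))) = Add(Rational(-6, 7), Mul(Rational(1, 7), Add(3, Pow(O, 2)))) = Add(Rational(-6, 7), Add(Rational(3, 7), Mul(Rational(1, 7), Pow(O, 2)))) = Add(Rational(-3, 7), Mul(Rational(1, 7), Pow(O, 2))))
S = -1700 (S = Add(904, -2604) = -1700)
Mul(S, Pow(Add(T, Function('d')(7)), Rational(1, 2))) = Mul(-1700, Pow(Add(-320, Add(Rational(-3, 7), Mul(Rational(1, 7), Pow(7, 2)))), Rational(1, 2))) = Mul(-1700, Pow(Add(-320, Add(Rational(-3, 7), Mul(Rational(1, 7), 49))), Rational(1, 2))) = Mul(-1700, Pow(Add(-320, Add(Rational(-3, 7), 7)), Rational(1, 2))) = Mul(-1700, Pow(Add(-320, Rational(46, 7)), Rational(1, 2))) = Mul(-1700, Pow(Rational(-2194, 7), Rational(1, 2))) = Mul(-1700, Mul(Rational(1, 7), I, Pow(15358, Rational(1, 2)))) = Mul(Rational(-1700, 7), I, Pow(15358, Rational(1, 2)))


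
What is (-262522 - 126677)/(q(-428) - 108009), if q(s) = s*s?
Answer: -389199/75175 ≈ -5.1772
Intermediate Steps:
q(s) = s²
(-262522 - 126677)/(q(-428) - 108009) = (-262522 - 126677)/((-428)² - 108009) = -389199/(183184 - 108009) = -389199/75175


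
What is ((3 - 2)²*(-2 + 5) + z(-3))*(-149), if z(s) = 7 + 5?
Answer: -2235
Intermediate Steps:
z(s) = 12
((3 - 2)²*(-2 + 5) + z(-3))*(-149) = ((3 - 2)²*(-2 + 5) + 12)*(-149) = (1²*3 + 12)*(-149) = (1*3 + 12)*(-149) = (3 + 12)*(-149) = 15*(-149) = -2235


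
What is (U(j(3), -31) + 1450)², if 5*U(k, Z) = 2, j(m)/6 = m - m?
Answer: 52591504/25 ≈ 2.1037e+6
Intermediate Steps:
j(m) = 0 (j(m) = 6*(m - m) = 6*0 = 0)
U(k, Z) = ⅖ (U(k, Z) = (⅕)*2 = ⅖)
(U(j(3), -31) + 1450)² = (⅖ + 1450)² = (7252/5)² = 52591504/25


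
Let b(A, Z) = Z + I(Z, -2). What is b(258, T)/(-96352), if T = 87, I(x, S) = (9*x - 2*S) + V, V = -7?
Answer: -867/96352 ≈ -0.0089983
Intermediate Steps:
I(x, S) = -7 - 2*S + 9*x (I(x, S) = (9*x - 2*S) - 7 = (-2*S + 9*x) - 7 = -7 - 2*S + 9*x)
b(A, Z) = -3 + 10*Z (b(A, Z) = Z + (-7 - 2*(-2) + 9*Z) = Z + (-7 + 4 + 9*Z) = Z + (-3 + 9*Z) = -3 + 10*Z)
b(258, T)/(-96352) = (-3 + 10*87)/(-96352) = (-3 + 870)*(-1/96352) = 867*(-1/96352) = -867/96352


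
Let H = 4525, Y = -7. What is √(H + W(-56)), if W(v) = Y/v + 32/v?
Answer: 5*√141890/28 ≈ 67.265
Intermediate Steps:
W(v) = 25/v (W(v) = -7/v + 32/v = 25/v)
√(H + W(-56)) = √(4525 + 25/(-56)) = √(4525 + 25*(-1/56)) = √(4525 - 25/56) = √(253375/56) = 5*√141890/28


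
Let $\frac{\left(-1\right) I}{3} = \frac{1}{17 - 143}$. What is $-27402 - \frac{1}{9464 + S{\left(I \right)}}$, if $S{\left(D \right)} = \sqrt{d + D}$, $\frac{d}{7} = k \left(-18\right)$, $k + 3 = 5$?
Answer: $\frac{6 \left(- 4567 \sqrt{444486} + 1815327703 i\right)}{\sqrt{444486} - 397488 i} \approx -27402.0 + 1.7881 \cdot 10^{-7} i$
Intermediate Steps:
$k = 2$ ($k = -3 + 5 = 2$)
$d = -252$ ($d = 7 \cdot 2 \left(-18\right) = 7 \left(-36\right) = -252$)
$I = \frac{1}{42}$ ($I = - \frac{3}{17 - 143} = - \frac{3}{-126} = \left(-3\right) \left(- \frac{1}{126}\right) = \frac{1}{42} \approx 0.02381$)
$S{\left(D \right)} = \sqrt{-252 + D}$
$-27402 - \frac{1}{9464 + S{\left(I \right)}} = -27402 - \frac{1}{9464 + \sqrt{-252 + \frac{1}{42}}} = -27402 - \frac{1}{9464 + \sqrt{- \frac{10583}{42}}} = -27402 - \frac{1}{9464 + \frac{i \sqrt{444486}}{42}}$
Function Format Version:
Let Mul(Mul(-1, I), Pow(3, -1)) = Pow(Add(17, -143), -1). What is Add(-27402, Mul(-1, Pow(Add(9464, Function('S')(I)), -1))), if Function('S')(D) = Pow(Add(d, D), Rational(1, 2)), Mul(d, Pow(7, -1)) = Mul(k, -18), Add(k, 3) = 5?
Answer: Mul(6, Pow(Add(Pow(444486, Rational(1, 2)), Mul(-397488, I)), -1), Add(Mul(-4567, Pow(444486, Rational(1, 2))), Mul(1815327703, I))) ≈ Add(-27402., Mul(1.7881e-7, I))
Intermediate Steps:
k = 2 (k = Add(-3, 5) = 2)
d = -252 (d = Mul(7, Mul(2, -18)) = Mul(7, -36) = -252)
I = Rational(1, 42) (I = Mul(-3, Pow(Add(17, -143), -1)) = Mul(-3, Pow(-126, -1)) = Mul(-3, Rational(-1, 126)) = Rational(1, 42) ≈ 0.023810)
Function('S')(D) = Pow(Add(-252, D), Rational(1, 2))
Add(-27402, Mul(-1, Pow(Add(9464, Function('S')(I)), -1))) = Add(-27402, Mul(-1, Pow(Add(9464, Pow(Add(-252, Rational(1, 42)), Rational(1, 2))), -1))) = Add(-27402, Mul(-1, Pow(Add(9464, Pow(Rational(-10583, 42), Rational(1, 2))), -1))) = Add(-27402, Mul(-1, Pow(Add(9464, Mul(Rational(1, 42), I, Pow(444486, Rational(1, 2)))), -1)))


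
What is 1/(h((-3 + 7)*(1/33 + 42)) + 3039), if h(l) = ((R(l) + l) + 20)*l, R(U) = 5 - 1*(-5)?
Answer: 1089/39582295 ≈ 2.7512e-5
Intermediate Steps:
R(U) = 10 (R(U) = 5 + 5 = 10)
h(l) = l*(30 + l) (h(l) = ((10 + l) + 20)*l = (30 + l)*l = l*(30 + l))
1/(h((-3 + 7)*(1/33 + 42)) + 3039) = 1/(((-3 + 7)*(1/33 + 42))*(30 + (-3 + 7)*(1/33 + 42)) + 3039) = 1/((4*(1/33 + 42))*(30 + 4*(1/33 + 42)) + 3039) = 1/((4*(1387/33))*(30 + 4*(1387/33)) + 3039) = 1/(5548*(30 + 5548/33)/33 + 3039) = 1/((5548/33)*(6538/33) + 3039) = 1/(36272824/1089 + 3039) = 1/(39582295/1089) = 1089/39582295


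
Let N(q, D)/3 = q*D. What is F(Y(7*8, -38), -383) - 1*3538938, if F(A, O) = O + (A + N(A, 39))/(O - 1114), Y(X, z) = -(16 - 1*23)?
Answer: -5298364363/1497 ≈ -3.5393e+6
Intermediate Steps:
N(q, D) = 3*D*q (N(q, D) = 3*(q*D) = 3*(D*q) = 3*D*q)
Y(X, z) = 7 (Y(X, z) = -(16 - 23) = -1*(-7) = 7)
F(A, O) = O + 118*A/(-1114 + O) (F(A, O) = O + (A + 3*39*A)/(O - 1114) = O + (A + 117*A)/(-1114 + O) = O + (118*A)/(-1114 + O) = O + 118*A/(-1114 + O))
F(Y(7*8, -38), -383) - 1*3538938 = ((-383)**2 - 1114*(-383) + 118*7)/(-1114 - 383) - 1*3538938 = (146689 + 426662 + 826)/(-1497) - 3538938 = -1/1497*574177 - 3538938 = -574177/1497 - 3538938 = -5298364363/1497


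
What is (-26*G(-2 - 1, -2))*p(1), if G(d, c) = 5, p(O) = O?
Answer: -130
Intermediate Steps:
(-26*G(-2 - 1, -2))*p(1) = -26*5*1 = -130*1 = -130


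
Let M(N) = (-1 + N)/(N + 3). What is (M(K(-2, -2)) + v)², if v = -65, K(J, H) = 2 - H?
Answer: 204304/49 ≈ 4169.5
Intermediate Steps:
M(N) = (-1 + N)/(3 + N)
(M(K(-2, -2)) + v)² = ((-1 + (2 - 1*(-2)))/(3 + (2 - 1*(-2))) - 65)² = ((-1 + (2 + 2))/(3 + (2 + 2)) - 65)² = ((-1 + 4)/(3 + 4) - 65)² = (3/7 - 65)² = (-452/7)² = 204304/49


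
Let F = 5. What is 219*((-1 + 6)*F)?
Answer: 5475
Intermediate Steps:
219*((-1 + 6)*F) = 219*((-1 + 6)*5) = 219*(5*5) = 219*25 = 5475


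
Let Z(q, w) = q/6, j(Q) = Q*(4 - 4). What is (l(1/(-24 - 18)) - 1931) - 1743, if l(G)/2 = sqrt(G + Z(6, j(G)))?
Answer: -3674 + sqrt(1722)/21 ≈ -3672.0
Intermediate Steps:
j(Q) = 0 (j(Q) = Q*0 = 0)
Z(q, w) = q/6 (Z(q, w) = q*(1/6) = q/6)
l(G) = 2*sqrt(1 + G) (l(G) = 2*sqrt(G + (1/6)*6) = 2*sqrt(G + 1) = 2*sqrt(1 + G))
(l(1/(-24 - 18)) - 1931) - 1743 = (2*sqrt(1 + 1/(-24 - 18)) - 1931) - 1743 = (2*sqrt(1 + 1/(-42)) - 1931) - 1743 = (2*sqrt(1 - 1/42) - 1931) - 1743 = (2*sqrt(41/42) - 1931) - 1743 = (2*(sqrt(1722)/42) - 1931) - 1743 = (sqrt(1722)/21 - 1931) - 1743 = (-1931 + sqrt(1722)/21) - 1743 = -3674 + sqrt(1722)/21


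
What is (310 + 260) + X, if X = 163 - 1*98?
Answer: 635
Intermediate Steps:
X = 65 (X = 163 - 98 = 65)
(310 + 260) + X = (310 + 260) + 65 = 570 + 65 = 635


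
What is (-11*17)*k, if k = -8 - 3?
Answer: 2057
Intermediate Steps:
k = -11
(-11*17)*k = -11*17*(-11) = -187*(-11) = 2057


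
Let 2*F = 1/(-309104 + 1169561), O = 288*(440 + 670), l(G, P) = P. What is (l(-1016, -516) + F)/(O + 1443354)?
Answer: -887991623/3034029893076 ≈ -0.00029268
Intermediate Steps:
O = 319680 (O = 288*1110 = 319680)
F = 1/1720914 (F = 1/(2*(-309104 + 1169561)) = (1/2)/860457 = (1/2)*(1/860457) = 1/1720914 ≈ 5.8109e-7)
(l(-1016, -516) + F)/(O + 1443354) = (-516 + 1/1720914)/(319680 + 1443354) = -887991623/1720914/1763034 = -887991623/1720914*1/1763034 = -887991623/3034029893076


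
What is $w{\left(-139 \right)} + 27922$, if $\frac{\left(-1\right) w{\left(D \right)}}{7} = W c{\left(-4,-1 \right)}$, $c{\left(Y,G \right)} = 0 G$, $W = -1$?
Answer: $27922$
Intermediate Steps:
$c{\left(Y,G \right)} = 0$
$w{\left(D \right)} = 0$ ($w{\left(D \right)} = - 7 \left(\left(-1\right) 0\right) = \left(-7\right) 0 = 0$)
$w{\left(-139 \right)} + 27922 = 0 + 27922 = 27922$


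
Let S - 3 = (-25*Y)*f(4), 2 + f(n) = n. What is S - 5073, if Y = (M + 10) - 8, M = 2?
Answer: -5270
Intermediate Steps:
f(n) = -2 + n
Y = 4 (Y = (2 + 10) - 8 = 12 - 8 = 4)
S = -197 (S = 3 + (-25*4)*(-2 + 4) = 3 - 100*2 = 3 - 200 = -197)
S - 5073 = -197 - 5073 = -5270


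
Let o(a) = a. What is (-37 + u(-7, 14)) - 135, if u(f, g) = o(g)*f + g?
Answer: -256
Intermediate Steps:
u(f, g) = g + f*g (u(f, g) = g*f + g = f*g + g = g + f*g)
(-37 + u(-7, 14)) - 135 = (-37 + 14*(1 - 7)) - 135 = (-37 + 14*(-6)) - 135 = (-37 - 84) - 135 = -121 - 135 = -256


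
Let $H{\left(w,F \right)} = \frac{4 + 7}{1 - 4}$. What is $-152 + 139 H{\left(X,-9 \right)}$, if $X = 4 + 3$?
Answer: $- \frac{1985}{3} \approx -661.67$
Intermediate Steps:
$X = 7$
$H{\left(w,F \right)} = - \frac{11}{3}$ ($H{\left(w,F \right)} = \frac{11}{-3} = 11 \left(- \frac{1}{3}\right) = - \frac{11}{3}$)
$-152 + 139 H{\left(X,-9 \right)} = -152 + 139 \left(- \frac{11}{3}\right) = -152 - \frac{1529}{3} = - \frac{1985}{3}$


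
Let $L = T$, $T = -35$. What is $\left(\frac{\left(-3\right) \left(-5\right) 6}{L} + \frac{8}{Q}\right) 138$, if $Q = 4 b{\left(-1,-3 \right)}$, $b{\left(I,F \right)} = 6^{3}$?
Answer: $- \frac{44551}{126} \approx -353.58$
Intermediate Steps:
$b{\left(I,F \right)} = 216$
$L = -35$
$Q = 864$ ($Q = 4 \cdot 216 = 864$)
$\left(\frac{\left(-3\right) \left(-5\right) 6}{L} + \frac{8}{Q}\right) 138 = \left(\frac{\left(-3\right) \left(-5\right) 6}{-35} + \frac{8}{864}\right) 138 = \left(15 \cdot 6 \left(- \frac{1}{35}\right) + 8 \cdot \frac{1}{864}\right) 138 = \left(90 \left(- \frac{1}{35}\right) + \frac{1}{108}\right) 138 = \left(- \frac{18}{7} + \frac{1}{108}\right) 138 = \left(- \frac{1937}{756}\right) 138 = - \frac{44551}{126}$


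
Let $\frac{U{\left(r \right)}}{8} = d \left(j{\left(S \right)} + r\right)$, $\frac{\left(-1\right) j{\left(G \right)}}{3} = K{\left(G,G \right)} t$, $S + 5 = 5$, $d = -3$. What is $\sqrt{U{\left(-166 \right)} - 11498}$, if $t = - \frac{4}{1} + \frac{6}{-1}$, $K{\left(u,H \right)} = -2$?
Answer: $i \sqrt{6074} \approx 77.936 i$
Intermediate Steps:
$t = -10$ ($t = \left(-4\right) 1 + 6 \left(-1\right) = -4 - 6 = -10$)
$S = 0$ ($S = -5 + 5 = 0$)
$j{\left(G \right)} = -60$ ($j{\left(G \right)} = - 3 \left(\left(-2\right) \left(-10\right)\right) = \left(-3\right) 20 = -60$)
$U{\left(r \right)} = 1440 - 24 r$ ($U{\left(r \right)} = 8 \left(- 3 \left(-60 + r\right)\right) = 8 \left(180 - 3 r\right) = 1440 - 24 r$)
$\sqrt{U{\left(-166 \right)} - 11498} = \sqrt{\left(1440 - -3984\right) - 11498} = \sqrt{\left(1440 + 3984\right) - 11498} = \sqrt{5424 - 11498} = \sqrt{-6074} = i \sqrt{6074}$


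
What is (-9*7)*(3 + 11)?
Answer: -882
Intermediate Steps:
(-9*7)*(3 + 11) = -63*14 = -882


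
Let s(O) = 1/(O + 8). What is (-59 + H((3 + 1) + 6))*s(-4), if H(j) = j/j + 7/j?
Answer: -573/40 ≈ -14.325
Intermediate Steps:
H(j) = 1 + 7/j
s(O) = 1/(8 + O)
(-59 + H((3 + 1) + 6))*s(-4) = (-59 + (7 + ((3 + 1) + 6))/((3 + 1) + 6))/(8 - 4) = (-59 + (7 + (4 + 6))/(4 + 6))/4 = (-59 + (7 + 10)/10)*(¼) = (-59 + (⅒)*17)*(¼) = (-59 + 17/10)*(¼) = -573/10*¼ = -573/40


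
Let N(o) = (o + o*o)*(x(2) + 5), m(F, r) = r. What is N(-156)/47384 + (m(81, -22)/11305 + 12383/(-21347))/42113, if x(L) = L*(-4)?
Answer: -184308378239595779/120391361360495330 ≈ -1.5309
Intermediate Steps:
x(L) = -4*L
N(o) = -3*o - 3*o² (N(o) = (o + o*o)*(-4*2 + 5) = (o + o²)*(-8 + 5) = (o + o²)*(-3) = -3*o - 3*o²)
N(-156)/47384 + (m(81, -22)/11305 + 12383/(-21347))/42113 = -3*(-156)*(1 - 156)/47384 + (-22/11305 + 12383/(-21347))/42113 = -3*(-156)*(-155)*(1/47384) + (-22*1/11305 + 12383*(-1/21347))*(1/42113) = -72540*1/47384 + (-22/11305 - 12383/21347)*(1/42113) = -18135/11846 - 140459449/241327835*1/42113 = -18135/11846 - 140459449/10163039115355 = -184308378239595779/120391361360495330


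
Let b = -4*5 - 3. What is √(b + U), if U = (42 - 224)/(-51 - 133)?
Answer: 45*I*√23/46 ≈ 4.6916*I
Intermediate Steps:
U = 91/92 (U = -182/(-184) = -182*(-1/184) = 91/92 ≈ 0.98913)
b = -23 (b = -20 - 3 = -23)
√(b + U) = √(-23 + 91/92) = √(-2025/92) = 45*I*√23/46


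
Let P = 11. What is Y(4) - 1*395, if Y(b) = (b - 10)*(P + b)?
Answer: -485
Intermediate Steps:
Y(b) = (-10 + b)*(11 + b) (Y(b) = (b - 10)*(11 + b) = (-10 + b)*(11 + b))
Y(4) - 1*395 = (-110 + 4 + 4²) - 1*395 = (-110 + 4 + 16) - 395 = -90 - 395 = -485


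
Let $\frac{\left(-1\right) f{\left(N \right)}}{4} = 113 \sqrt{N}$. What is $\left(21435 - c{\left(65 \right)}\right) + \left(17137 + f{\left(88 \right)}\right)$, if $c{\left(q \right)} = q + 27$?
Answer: $38480 - 904 \sqrt{22} \approx 34240.0$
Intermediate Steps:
$c{\left(q \right)} = 27 + q$
$f{\left(N \right)} = - 452 \sqrt{N}$ ($f{\left(N \right)} = - 4 \cdot 113 \sqrt{N} = - 452 \sqrt{N}$)
$\left(21435 - c{\left(65 \right)}\right) + \left(17137 + f{\left(88 \right)}\right) = \left(21435 - \left(27 + 65\right)\right) + \left(17137 - 452 \sqrt{88}\right) = \left(21435 - 92\right) + \left(17137 - 452 \cdot 2 \sqrt{22}\right) = \left(21435 - 92\right) + \left(17137 - 904 \sqrt{22}\right) = 21343 + \left(17137 - 904 \sqrt{22}\right) = 38480 - 904 \sqrt{22}$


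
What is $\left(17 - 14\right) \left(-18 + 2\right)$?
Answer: $-48$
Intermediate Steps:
$\left(17 - 14\right) \left(-18 + 2\right) = \left(17 - 14\right) \left(-16\right) = 3 \left(-16\right) = -48$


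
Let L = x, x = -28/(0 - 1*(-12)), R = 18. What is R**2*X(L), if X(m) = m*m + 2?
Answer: 2412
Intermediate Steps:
x = -7/3 (x = -28/(0 + 12) = -28/12 = -28*1/12 = -7/3 ≈ -2.3333)
L = -7/3 ≈ -2.3333
X(m) = 2 + m**2 (X(m) = m**2 + 2 = 2 + m**2)
R**2*X(L) = 18**2*(2 + (-7/3)**2) = 324*(2 + 49/9) = 324*(67/9) = 2412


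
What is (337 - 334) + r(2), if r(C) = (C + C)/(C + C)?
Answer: 4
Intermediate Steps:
r(C) = 1 (r(C) = (2*C)/((2*C)) = (2*C)*(1/(2*C)) = 1)
(337 - 334) + r(2) = (337 - 334) + 1 = 3 + 1 = 4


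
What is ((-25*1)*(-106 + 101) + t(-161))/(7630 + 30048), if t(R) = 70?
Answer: 195/37678 ≈ 0.0051754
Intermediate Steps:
((-25*1)*(-106 + 101) + t(-161))/(7630 + 30048) = ((-25*1)*(-106 + 101) + 70)/(7630 + 30048) = (-25*(-5) + 70)/37678 = (125 + 70)*(1/37678) = 195*(1/37678) = 195/37678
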